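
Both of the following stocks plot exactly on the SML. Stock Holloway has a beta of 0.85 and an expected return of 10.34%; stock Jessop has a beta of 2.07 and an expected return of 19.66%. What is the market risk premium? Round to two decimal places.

7.64%

Both satisfy E(R) = R_f + β·MRP, so the slope of the SML is
MRP = (19.66% − 10.34%) / (2.07 − 0.85) = 9.32% / 1.22 = 7.6393%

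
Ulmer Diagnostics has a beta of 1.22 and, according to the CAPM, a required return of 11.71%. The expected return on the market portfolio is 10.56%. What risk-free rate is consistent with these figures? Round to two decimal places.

5.33%

E(R) = R_f + β(E(R_m) − R_f) = R_f(1 − β) + β·E(R_m)
11.71% = R_f × (1 − 1.22) + 1.22 × 10.56%
11.71% = R_f × -0.22 + 12.8832%
R_f = (11.71% − 12.8832%) / -0.22 = 5.33%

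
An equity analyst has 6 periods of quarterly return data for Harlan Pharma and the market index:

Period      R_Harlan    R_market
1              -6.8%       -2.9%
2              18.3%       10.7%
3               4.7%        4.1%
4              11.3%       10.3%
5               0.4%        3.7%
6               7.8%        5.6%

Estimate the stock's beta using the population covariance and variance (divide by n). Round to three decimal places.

1.665

Mean R_i = (-6.8 + 18.3 + 4.7 + 11.3 + 0.4 + 7.8) / 6 = 5.9500%
Mean R_m = (-2.9 + 10.7 + 4.1 + 10.3 + 3.7 + 5.6) / 6 = 5.2500%
Σ(R_i − R̄_i)(R_m − R̄_m) = 208.9250  ⇒  Cov = 208.9250 / 6 = 34.8208
Σ(R_m − R̄_m)² = 125.4750  ⇒  Var(R_m) = 125.4750 / 6 = 20.9125
β = Cov / Var(R_m) = 34.8208 / 20.9125 = 1.6651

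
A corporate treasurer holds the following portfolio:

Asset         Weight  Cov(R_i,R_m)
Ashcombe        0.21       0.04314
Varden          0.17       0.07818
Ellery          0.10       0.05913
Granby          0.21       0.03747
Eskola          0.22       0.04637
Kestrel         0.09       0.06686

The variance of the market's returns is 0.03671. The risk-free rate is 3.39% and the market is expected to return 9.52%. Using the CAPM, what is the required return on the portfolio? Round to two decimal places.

12.13%

β_Ashcombe = 0.04314 / 0.03671 = 1.1752
β_Varden = 0.07818 / 0.03671 = 2.1297
β_Ellery = 0.05913 / 0.03671 = 1.6107
β_Granby = 0.03747 / 0.03671 = 1.0207
β_Eskola = 0.04637 / 0.03671 = 1.2631
β_Kestrel = 0.06686 / 0.03671 = 1.8213
β_P = Σ w_i β_i = 0.21×1.1752 + 0.17×2.1297 + 0.10×1.6107 + 0.21×1.0207 + 0.22×1.2631 + 0.09×1.8213 = 1.4261
MRP = 9.52% − 3.39% = 6.13%
E(R_P) = R_f + β_P × MRP = 3.39% + 1.4261 × 6.13% = 12.13%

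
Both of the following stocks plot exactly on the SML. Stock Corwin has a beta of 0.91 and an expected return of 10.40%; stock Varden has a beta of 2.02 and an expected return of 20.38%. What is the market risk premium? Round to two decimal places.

Both satisfy E(R) = R_f + β·MRP, so the slope of the SML is
MRP = (20.38% − 10.40%) / (2.02 − 0.91) = 9.98% / 1.11 = 8.9910%

8.99%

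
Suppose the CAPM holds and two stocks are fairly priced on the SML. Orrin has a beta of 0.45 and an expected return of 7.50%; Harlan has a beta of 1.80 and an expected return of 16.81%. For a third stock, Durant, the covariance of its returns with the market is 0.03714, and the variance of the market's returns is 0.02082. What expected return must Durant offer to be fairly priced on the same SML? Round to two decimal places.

16.70%

MRP = (16.81% − 7.50%) / (1.80 − 0.45) = 6.8963%
R_f = 7.50% − 0.45 × 6.8963% = 4.3967%
β_Durant = Cov / Var(R_m) = 0.03714 / 0.02082 = 1.7839
E(R_Durant) = R_f + β × MRP = 4.3967% + 1.7839 × 6.8963% = 16.70%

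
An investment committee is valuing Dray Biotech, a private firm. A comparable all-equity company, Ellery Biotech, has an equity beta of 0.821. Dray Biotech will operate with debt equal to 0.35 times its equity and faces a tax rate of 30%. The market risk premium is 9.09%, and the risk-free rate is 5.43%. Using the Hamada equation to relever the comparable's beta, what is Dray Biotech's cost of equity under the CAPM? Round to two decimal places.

β_L = β_U × [1 + (1 − t)(D/E)] = 0.821 × [1 + (1 − 0.30) × 0.35]
    = 0.821 × [1 + 0.70 × 0.35] = 0.821 × 1.2450 = 1.0221
E(R) = R_f + β_L × MRP = 5.43% + 1.0221 × 9.09% = 14.72%

14.72%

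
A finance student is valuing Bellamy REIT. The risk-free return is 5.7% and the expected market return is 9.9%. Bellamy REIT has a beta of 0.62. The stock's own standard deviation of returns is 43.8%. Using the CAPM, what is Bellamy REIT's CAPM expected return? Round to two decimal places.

8.30%

Market risk premium = E(R_m) − R_f = 9.9% − 5.7% = 4.20%
E(R) = R_f + β × MRP = 5.7% + 0.62 × 4.2% = 8.30%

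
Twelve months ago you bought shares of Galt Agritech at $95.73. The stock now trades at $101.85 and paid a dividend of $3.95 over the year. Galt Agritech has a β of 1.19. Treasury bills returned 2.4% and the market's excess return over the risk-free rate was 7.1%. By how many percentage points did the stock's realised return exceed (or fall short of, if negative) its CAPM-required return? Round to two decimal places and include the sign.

Realised HPR = (P1 + D1 − P0) / P0 = (101.85 + 3.95 − 95.73) / 95.73 = 10.07 / 95.73 = 10.5192%
CAPM required = R_f + β·MRP = 2.4% + 1.19 × 7.1% = 10.8490%
α = realised − required = 10.5192% − 10.8490% = -0.33%

-0.33%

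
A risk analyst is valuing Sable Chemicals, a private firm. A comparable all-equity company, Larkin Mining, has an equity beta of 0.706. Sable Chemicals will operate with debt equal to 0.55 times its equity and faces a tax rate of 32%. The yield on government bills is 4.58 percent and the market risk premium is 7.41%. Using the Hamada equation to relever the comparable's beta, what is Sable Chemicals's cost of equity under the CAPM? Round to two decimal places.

11.77%

β_L = β_U × [1 + (1 − t)(D/E)] = 0.706 × [1 + (1 − 0.32) × 0.55]
    = 0.706 × [1 + 0.68 × 0.55] = 0.706 × 1.3740 = 0.9700
E(R) = R_f + β_L × MRP = 4.58% + 0.9700 × 7.41% = 11.77%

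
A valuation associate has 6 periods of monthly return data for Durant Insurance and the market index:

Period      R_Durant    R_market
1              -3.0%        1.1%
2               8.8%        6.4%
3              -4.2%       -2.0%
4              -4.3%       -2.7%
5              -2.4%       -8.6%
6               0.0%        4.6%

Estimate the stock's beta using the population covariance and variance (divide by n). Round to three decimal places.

0.625

Mean R_i = (-3.0 + 8.8 − 4.2 − 4.3 − 2.4 + 0.0) / 6 = -0.8500%
Mean R_m = (1.1 + 6.4 − 2.0 − 2.7 − 8.6 + 4.6) / 6 = -0.2000%
Σ(R_i − R̄_i)(R_m − R̄_m) = 92.6500  ⇒  Cov = 92.6500 / 6 = 15.4417
Σ(R_m − R̄_m)² = 148.3400  ⇒  Var(R_m) = 148.3400 / 6 = 24.7233
β = Cov / Var(R_m) = 15.4417 / 24.7233 = 0.6246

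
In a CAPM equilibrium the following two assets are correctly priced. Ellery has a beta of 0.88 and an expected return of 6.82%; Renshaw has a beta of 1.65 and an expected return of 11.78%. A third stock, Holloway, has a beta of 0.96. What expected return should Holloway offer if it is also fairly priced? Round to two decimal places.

MRP (SML slope) = (11.78% − 6.82%) / (1.65 − 0.88) = 4.96% / 0.77 = 6.4416%
R_f (intercept) = 6.82% − 0.88 × 6.4416% = 1.1514%
E(R_Holloway) = R_f + β × MRP = 1.1514% + 0.96 × 6.4416% = 7.34%

7.34%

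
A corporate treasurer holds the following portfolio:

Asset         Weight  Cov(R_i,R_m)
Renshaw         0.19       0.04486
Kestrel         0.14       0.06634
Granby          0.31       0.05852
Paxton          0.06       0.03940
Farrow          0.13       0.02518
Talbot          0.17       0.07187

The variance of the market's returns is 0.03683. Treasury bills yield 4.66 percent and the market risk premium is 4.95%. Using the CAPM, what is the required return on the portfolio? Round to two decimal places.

β_Renshaw = 0.04486 / 0.03683 = 1.2180
β_Kestrel = 0.06634 / 0.03683 = 1.8012
β_Granby = 0.05852 / 0.03683 = 1.5889
β_Paxton = 0.03940 / 0.03683 = 1.0698
β_Farrow = 0.02518 / 0.03683 = 0.6837
β_Talbot = 0.07187 / 0.03683 = 1.9514
β_P = Σ w_i β_i = 0.19×1.2180 + 0.14×1.8012 + 0.31×1.5889 + 0.06×1.0698 + 0.13×0.6837 + 0.17×1.9514 = 1.4610
E(R_P) = R_f + β_P × MRP = 4.66% + 1.4610 × 4.95% = 11.89%

11.89%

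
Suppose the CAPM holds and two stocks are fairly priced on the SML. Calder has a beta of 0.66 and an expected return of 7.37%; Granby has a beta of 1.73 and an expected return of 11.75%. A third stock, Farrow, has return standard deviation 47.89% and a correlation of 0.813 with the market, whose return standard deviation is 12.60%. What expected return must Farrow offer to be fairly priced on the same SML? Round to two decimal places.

17.32%

MRP = (11.75% − 7.37%) / (1.73 − 0.66) = 4.0935%
R_f = 7.37% − 0.66 × 4.0935% = 4.6683%
β_Farrow = ρ·σ_i/σ_m = 0.813 × 47.89 / 12.60 = 3.0900
E(R_Farrow) = R_f + β × MRP = 4.6683% + 3.0900 × 4.0935% = 17.32%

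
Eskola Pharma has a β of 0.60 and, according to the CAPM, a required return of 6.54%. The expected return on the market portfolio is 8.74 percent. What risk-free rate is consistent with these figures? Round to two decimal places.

E(R) = R_f + β(E(R_m) − R_f) = R_f(1 − β) + β·E(R_m)
6.54% = R_f × (1 − 0.60) + 0.60 × 8.74%
6.54% = R_f × 0.40 + 5.2440%
R_f = (6.54% − 5.2440%) / 0.40 = 3.24%

3.24%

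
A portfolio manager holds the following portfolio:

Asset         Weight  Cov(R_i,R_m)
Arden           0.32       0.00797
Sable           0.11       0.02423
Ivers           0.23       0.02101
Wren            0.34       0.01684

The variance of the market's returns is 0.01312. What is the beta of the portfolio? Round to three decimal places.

β_Arden = 0.00797 / 0.01312 = 0.6075
β_Sable = 0.02423 / 0.01312 = 1.8468
β_Ivers = 0.02101 / 0.01312 = 1.6014
β_Wren = 0.01684 / 0.01312 = 1.2835
β_P = Σ w_i β_i = 0.32×0.6075 + 0.11×1.8468 + 0.23×1.6014 + 0.34×1.2835 = 1.2023

1.202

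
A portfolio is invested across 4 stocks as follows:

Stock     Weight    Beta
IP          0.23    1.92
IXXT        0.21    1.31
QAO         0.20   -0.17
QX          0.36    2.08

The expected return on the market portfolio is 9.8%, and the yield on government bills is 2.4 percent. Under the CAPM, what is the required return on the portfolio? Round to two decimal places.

β_P = Σ w_i β_i = 0.23×1.92 + 0.21×1.31 + 0.20×-0.17 + 0.36×2.08 = 1.4315
MRP = 9.8% − 2.4% = 7.40%
E(R_P) = R_f + β_P × MRP = 2.4% + 1.4315 × 7.4% = 12.99%

12.99%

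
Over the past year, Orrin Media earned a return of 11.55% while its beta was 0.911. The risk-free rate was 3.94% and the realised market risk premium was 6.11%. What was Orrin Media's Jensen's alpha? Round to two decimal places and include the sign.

+2.04%

CAPM benchmark = R_f + β(R_m − R_f) = 3.94% + 0.911 × 6.11% = 9.50621%
α = actual − benchmark = 11.55% − 9.50621% = +2.04%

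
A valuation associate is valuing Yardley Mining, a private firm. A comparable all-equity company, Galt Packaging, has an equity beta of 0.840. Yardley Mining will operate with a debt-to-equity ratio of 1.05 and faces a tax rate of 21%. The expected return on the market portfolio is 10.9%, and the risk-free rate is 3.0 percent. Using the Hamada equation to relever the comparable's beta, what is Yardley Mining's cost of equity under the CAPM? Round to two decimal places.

15.14%

β_L = β_U × [1 + (1 − t)(D/E)] = 0.840 × [1 + (1 − 0.21) × 1.05]
    = 0.840 × [1 + 0.79 × 1.05] = 0.840 × 1.8295 = 1.5368
MRP = 10.9% − 3.0% = 7.90%
E(R) = R_f + β_L × MRP = 3.0% + 1.5368 × 7.9% = 15.14%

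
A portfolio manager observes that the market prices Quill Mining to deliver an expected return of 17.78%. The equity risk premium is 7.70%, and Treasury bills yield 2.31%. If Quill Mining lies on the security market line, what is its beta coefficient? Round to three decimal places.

β = (E(R) − R_f) / MRP = (17.78% − 2.31%) / 7.70% = 15.47% / 7.70% = 2.009

2.009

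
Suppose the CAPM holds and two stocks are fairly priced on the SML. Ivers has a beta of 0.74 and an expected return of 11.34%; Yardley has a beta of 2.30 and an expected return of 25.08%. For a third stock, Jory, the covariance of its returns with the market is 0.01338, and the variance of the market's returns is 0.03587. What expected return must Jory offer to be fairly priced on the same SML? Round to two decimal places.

8.11%

MRP = (25.08% − 11.34%) / (2.30 − 0.74) = 8.8077%
R_f = 11.34% − 0.74 × 8.8077% = 4.8223%
β_Jory = Cov / Var(R_m) = 0.01338 / 0.03587 = 0.3730
E(R_Jory) = R_f + β × MRP = 4.8223% + 0.3730 × 8.8077% = 8.11%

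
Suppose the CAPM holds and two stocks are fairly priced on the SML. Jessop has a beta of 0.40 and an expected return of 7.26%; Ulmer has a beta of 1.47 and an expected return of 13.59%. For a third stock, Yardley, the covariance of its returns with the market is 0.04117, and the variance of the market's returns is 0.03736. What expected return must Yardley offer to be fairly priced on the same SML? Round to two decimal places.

11.41%

MRP = (13.59% − 7.26%) / (1.47 − 0.40) = 5.9159%
R_f = 7.26% − 0.40 × 5.9159% = 4.8936%
β_Yardley = Cov / Var(R_m) = 0.04117 / 0.03736 = 1.1020
E(R_Yardley) = R_f + β × MRP = 4.8936% + 1.1020 × 5.9159% = 11.41%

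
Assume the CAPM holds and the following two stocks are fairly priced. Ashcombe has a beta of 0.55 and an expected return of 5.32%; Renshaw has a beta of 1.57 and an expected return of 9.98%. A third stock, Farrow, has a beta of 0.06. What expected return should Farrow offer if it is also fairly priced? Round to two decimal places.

3.08%

MRP (SML slope) = (9.98% − 5.32%) / (1.57 − 0.55) = 4.66% / 1.02 = 4.5686%
R_f (intercept) = 5.32% − 0.55 × 4.5686% = 2.8073%
E(R_Farrow) = R_f + β × MRP = 2.8073% + 0.06 × 4.5686% = 3.08%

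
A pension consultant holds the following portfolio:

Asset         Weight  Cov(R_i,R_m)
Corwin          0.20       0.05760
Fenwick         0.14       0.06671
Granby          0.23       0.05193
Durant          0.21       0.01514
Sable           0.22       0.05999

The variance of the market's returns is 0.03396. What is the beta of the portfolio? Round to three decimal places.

β_Corwin = 0.05760 / 0.03396 = 1.6961
β_Fenwick = 0.06671 / 0.03396 = 1.9644
β_Granby = 0.05193 / 0.03396 = 1.5292
β_Durant = 0.01514 / 0.03396 = 0.4458
β_Sable = 0.05999 / 0.03396 = 1.7665
β_P = Σ w_i β_i = 0.20×1.6961 + 0.14×1.9644 + 0.23×1.5292 + 0.21×0.4458 + 0.22×1.7665 = 1.4482

1.448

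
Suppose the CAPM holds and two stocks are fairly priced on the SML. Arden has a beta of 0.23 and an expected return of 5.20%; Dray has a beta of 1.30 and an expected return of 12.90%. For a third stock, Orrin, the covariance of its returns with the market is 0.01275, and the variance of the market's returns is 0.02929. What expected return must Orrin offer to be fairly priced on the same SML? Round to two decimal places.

6.68%

MRP = (12.90% − 5.20%) / (1.30 − 0.23) = 7.1963%
R_f = 5.20% − 0.23 × 7.1963% = 3.5449%
β_Orrin = Cov / Var(R_m) = 0.01275 / 0.02929 = 0.4353
E(R_Orrin) = R_f + β × MRP = 3.5449% + 0.4353 × 7.1963% = 6.68%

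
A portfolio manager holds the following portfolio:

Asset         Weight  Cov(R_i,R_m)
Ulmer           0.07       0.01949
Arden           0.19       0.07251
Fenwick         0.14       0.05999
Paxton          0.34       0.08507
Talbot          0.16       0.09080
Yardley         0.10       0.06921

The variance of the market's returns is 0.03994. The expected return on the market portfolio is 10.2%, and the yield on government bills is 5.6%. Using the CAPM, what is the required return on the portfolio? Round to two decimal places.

β_Ulmer = 0.01949 / 0.03994 = 0.4880
β_Arden = 0.07251 / 0.03994 = 1.8155
β_Fenwick = 0.05999 / 0.03994 = 1.5020
β_Paxton = 0.08507 / 0.03994 = 2.1299
β_Talbot = 0.09080 / 0.03994 = 2.2734
β_Yardley = 0.06921 / 0.03994 = 1.7328
β_P = Σ w_i β_i = 0.07×0.4880 + 0.19×1.8155 + 0.14×1.5020 + 0.34×2.1299 + 0.16×2.2734 + 0.10×1.7328 = 1.8506
MRP = 10.2% − 5.6% = 4.60%
E(R_P) = R_f + β_P × MRP = 5.6% + 1.8506 × 4.6% = 14.11%

14.11%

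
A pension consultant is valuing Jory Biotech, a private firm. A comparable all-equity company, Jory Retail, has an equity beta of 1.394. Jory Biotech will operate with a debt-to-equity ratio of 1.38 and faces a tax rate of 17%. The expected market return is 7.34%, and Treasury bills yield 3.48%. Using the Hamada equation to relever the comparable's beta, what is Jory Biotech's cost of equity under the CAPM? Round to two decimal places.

β_L = β_U × [1 + (1 − t)(D/E)] = 1.394 × [1 + (1 − 0.17) × 1.38]
    = 1.394 × [1 + 0.83 × 1.38] = 1.394 × 2.1454 = 2.9907
MRP = 7.34% − 3.48% = 3.86%
E(R) = R_f + β_L × MRP = 3.48% + 2.9907 × 3.86% = 15.02%

15.02%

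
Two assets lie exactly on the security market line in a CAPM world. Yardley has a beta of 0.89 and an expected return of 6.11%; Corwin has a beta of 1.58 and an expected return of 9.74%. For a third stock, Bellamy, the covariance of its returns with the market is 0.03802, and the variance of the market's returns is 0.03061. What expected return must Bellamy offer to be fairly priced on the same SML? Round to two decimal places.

MRP = (9.74% − 6.11%) / (1.58 − 0.89) = 5.2609%
R_f = 6.11% − 0.89 × 5.2609% = 1.4278%
β_Bellamy = Cov / Var(R_m) = 0.03802 / 0.03061 = 1.2421
E(R_Bellamy) = R_f + β × MRP = 1.4278% + 1.2421 × 5.2609% = 7.96%

7.96%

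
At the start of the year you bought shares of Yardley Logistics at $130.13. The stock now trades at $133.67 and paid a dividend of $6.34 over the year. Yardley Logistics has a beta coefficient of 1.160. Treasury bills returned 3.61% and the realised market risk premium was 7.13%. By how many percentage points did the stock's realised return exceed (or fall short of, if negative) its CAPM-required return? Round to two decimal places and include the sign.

Realised HPR = (P1 + D1 − P0) / P0 = (133.67 + 6.34 − 130.13) / 130.13 = 9.88 / 130.13 = 7.5924%
CAPM required = R_f + β·MRP = 3.61% + 1.160 × 7.13% = 11.88080%
α = realised − required = 7.5924% − 11.88080% = -4.29%

-4.29%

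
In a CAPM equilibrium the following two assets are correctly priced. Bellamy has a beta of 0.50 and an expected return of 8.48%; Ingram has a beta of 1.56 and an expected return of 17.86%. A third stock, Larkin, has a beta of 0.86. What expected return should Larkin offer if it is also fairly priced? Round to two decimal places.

MRP (SML slope) = (17.86% − 8.48%) / (1.56 − 0.50) = 9.38% / 1.06 = 8.8491%
R_f (intercept) = 8.48% − 0.50 × 8.8491% = 4.0555%
E(R_Larkin) = R_f + β × MRP = 4.0555% + 0.86 × 8.8491% = 11.67%

11.67%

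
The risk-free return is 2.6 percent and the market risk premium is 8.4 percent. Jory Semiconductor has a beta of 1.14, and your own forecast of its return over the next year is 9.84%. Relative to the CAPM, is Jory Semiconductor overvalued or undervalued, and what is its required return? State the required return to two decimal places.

Overvalued; required return 12.18%

Required return = R_f + β·MRP = 2.6% + 1.14 × 8.4% = 12.18%
Forecast 9.84% < required 12.18% → the stock plots below the SML → overvalued.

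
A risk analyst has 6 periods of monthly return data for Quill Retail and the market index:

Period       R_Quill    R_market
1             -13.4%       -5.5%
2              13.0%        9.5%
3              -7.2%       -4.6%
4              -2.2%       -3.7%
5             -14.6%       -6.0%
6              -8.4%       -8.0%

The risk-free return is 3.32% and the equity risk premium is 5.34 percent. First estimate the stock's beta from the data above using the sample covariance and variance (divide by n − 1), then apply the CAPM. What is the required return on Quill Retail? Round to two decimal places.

11.17%

Mean R_i = (-13.4 + 13.0 − 7.2 − 2.2 − 14.6 − 8.4) / 6 = -5.4667%
Mean R_m = (-5.5 + 9.5 − 4.6 − 3.7 − 6.0 − 8.0) / 6 = -3.0500%
Σ(R_i − R̄_i)(R_m − R̄_m) = 293.2200  ⇒  Cov = 293.2200 / 5 = 58.6440
Σ(R_m − R̄_m)² = 199.5350  ⇒  Var(R_m) = 199.5350 / 5 = 39.9070
β = Cov / Var(R_m) = 58.6440 / 39.9070 = 1.4695
E(R) = R_f + β × MRP = 3.32% + 1.4695 × 5.34% = 11.17%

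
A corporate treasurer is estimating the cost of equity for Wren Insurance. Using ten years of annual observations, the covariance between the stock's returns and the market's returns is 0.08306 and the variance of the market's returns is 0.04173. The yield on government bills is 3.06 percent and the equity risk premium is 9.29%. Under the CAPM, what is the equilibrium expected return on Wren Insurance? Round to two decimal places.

β = Cov(R_i, R_m) / Var(R_m) = 0.08306 / 0.04173 = 1.9904
E(R) = R_f + β × MRP = 3.06% + 1.9904 × 9.29% = 21.55%

21.55%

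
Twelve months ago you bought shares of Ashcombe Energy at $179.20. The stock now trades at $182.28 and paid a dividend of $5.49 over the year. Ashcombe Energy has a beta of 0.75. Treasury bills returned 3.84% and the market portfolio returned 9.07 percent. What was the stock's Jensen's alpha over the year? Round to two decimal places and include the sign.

Realised HPR = (P1 + D1 − P0) / P0 = (182.28 + 5.49 − 179.20) / 179.20 = 8.57 / 179.20 = 4.7824%
MRP = 9.07% − 3.84% = 5.23%
CAPM required = R_f + β·MRP = 3.84% + 0.75 × 5.23% = 7.7625%
α = realised − required = 4.7824% − 7.7625% = -2.98%

-2.98%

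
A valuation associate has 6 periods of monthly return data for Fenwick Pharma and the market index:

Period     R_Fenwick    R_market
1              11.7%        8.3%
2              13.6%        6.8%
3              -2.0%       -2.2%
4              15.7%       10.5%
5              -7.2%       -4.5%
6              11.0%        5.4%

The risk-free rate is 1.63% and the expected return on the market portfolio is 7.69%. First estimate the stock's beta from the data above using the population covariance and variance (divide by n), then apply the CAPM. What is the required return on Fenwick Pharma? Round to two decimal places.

10.90%

Mean R_i = (11.7 + 13.6 − 2.0 + 15.7 − 7.2 + 11.0) / 6 = 7.1333%
Mean R_m = (8.3 + 6.8 − 2.2 + 10.5 − 4.5 + 5.4) / 6 = 4.0500%
Σ(R_i − R̄_i)(R_m − R̄_m) = 277.3000  ⇒  Cov = 277.3000 / 6 = 46.2167
Σ(R_m − R̄_m)² = 181.2150  ⇒  Var(R_m) = 181.2150 / 6 = 30.2025
β = Cov / Var(R_m) = 46.2167 / 30.2025 = 1.5302
MRP = 7.69% − 1.63% = 6.06%
E(R) = R_f + β × MRP = 1.63% + 1.5302 × 6.06% = 10.90%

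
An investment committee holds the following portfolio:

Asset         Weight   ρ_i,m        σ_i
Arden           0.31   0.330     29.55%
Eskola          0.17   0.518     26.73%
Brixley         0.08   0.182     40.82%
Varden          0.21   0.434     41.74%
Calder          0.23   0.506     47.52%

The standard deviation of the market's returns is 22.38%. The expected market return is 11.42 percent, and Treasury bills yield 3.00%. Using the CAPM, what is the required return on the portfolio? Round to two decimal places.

β_Arden = 0.330 × 29.55% / 22.38% = 0.4357
β_Eskola = 0.518 × 26.73% / 22.38% = 0.6187
β_Brixley = 0.182 × 40.82% / 22.38% = 0.3320
β_Varden = 0.434 × 41.74% / 22.38% = 0.8094
β_Calder = 0.506 × 47.52% / 22.38% = 1.0744
β_P = Σ w_i β_i = 0.31×0.4357 + 0.17×0.6187 + 0.08×0.3320 + 0.21×0.8094 + 0.23×1.0744 = 0.6839
MRP = 11.42% − 3.00% = 8.42%
E(R_P) = R_f + β_P × MRP = 3.00% + 0.6839 × 8.42% = 8.76%

8.76%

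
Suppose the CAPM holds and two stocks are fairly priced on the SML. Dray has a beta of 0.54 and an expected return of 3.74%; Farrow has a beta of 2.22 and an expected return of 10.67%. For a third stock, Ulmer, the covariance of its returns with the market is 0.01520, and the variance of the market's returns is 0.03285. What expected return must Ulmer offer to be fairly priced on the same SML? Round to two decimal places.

3.42%

MRP = (10.67% − 3.74%) / (2.22 − 0.54) = 4.1250%
R_f = 3.74% − 0.54 × 4.1250% = 1.5125%
β_Ulmer = Cov / Var(R_m) = 0.01520 / 0.03285 = 0.4627
E(R_Ulmer) = R_f + β × MRP = 1.5125% + 0.4627 × 4.1250% = 3.42%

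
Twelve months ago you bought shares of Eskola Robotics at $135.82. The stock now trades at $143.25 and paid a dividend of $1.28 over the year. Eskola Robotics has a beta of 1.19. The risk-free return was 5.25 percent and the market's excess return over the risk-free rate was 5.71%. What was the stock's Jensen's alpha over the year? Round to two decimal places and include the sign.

-5.63%

Realised HPR = (P1 + D1 − P0) / P0 = (143.25 + 1.28 − 135.82) / 135.82 = 8.71 / 135.82 = 6.4129%
CAPM required = R_f + β·MRP = 5.25% + 1.19 × 5.71% = 12.0449%
α = realised − required = 6.4129% − 12.0449% = -5.63%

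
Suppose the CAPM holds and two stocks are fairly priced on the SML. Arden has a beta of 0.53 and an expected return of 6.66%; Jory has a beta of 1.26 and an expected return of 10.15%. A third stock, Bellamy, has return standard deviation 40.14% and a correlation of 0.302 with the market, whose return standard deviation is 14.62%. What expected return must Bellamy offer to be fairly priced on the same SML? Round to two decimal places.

8.09%

MRP = (10.15% − 6.66%) / (1.26 − 0.53) = 4.7808%
R_f = 6.66% − 0.53 × 4.7808% = 4.1262%
β_Bellamy = ρ·σ_i/σ_m = 0.302 × 40.14 / 14.62 = 0.8292
E(R_Bellamy) = R_f + β × MRP = 4.1262% + 0.8292 × 4.7808% = 8.09%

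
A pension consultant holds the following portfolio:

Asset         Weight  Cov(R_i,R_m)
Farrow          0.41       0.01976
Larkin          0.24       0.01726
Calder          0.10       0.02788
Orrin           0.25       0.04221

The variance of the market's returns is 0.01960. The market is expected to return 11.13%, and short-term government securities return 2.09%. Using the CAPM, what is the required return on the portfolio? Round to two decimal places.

β_Farrow = 0.01976 / 0.01960 = 1.0082
β_Larkin = 0.01726 / 0.01960 = 0.8806
β_Calder = 0.02788 / 0.01960 = 1.4224
β_Orrin = 0.04221 / 0.01960 = 2.1536
β_P = Σ w_i β_i = 0.41×1.0082 + 0.24×0.8806 + 0.10×1.4224 + 0.25×2.1536 = 1.3053
MRP = 11.13% − 2.09% = 9.04%
E(R_P) = R_f + β_P × MRP = 2.09% + 1.3053 × 9.04% = 13.89%

13.89%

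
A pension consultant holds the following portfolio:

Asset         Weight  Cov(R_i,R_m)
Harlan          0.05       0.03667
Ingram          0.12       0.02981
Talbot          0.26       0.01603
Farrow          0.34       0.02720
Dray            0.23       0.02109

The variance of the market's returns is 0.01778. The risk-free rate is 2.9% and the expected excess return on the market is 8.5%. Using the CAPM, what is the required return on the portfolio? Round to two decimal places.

14.22%

β_Harlan = 0.03667 / 0.01778 = 2.0624
β_Ingram = 0.02981 / 0.01778 = 1.6766
β_Talbot = 0.01603 / 0.01778 = 0.9016
β_Farrow = 0.02720 / 0.01778 = 1.5298
β_Dray = 0.02109 / 0.01778 = 1.1862
β_P = Σ w_i β_i = 0.05×2.0624 + 0.12×1.6766 + 0.26×0.9016 + 0.34×1.5298 + 0.23×1.1862 = 1.3317
E(R_P) = R_f + β_P × MRP = 2.9% + 1.3317 × 8.5% = 14.22%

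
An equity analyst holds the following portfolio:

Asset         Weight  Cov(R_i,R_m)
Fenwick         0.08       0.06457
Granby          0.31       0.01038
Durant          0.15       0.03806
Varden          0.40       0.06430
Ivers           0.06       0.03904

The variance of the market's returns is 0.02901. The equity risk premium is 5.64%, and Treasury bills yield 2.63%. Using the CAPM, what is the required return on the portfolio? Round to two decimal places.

10.83%

β_Fenwick = 0.06457 / 0.02901 = 2.2258
β_Granby = 0.01038 / 0.02901 = 0.3578
β_Durant = 0.03806 / 0.02901 = 1.3120
β_Varden = 0.06430 / 0.02901 = 2.2165
β_Ivers = 0.03904 / 0.02901 = 1.3457
β_P = Σ w_i β_i = 0.08×2.2258 + 0.31×0.3578 + 0.15×1.3120 + 0.40×2.2165 + 0.06×1.3457 = 1.4531
E(R_P) = R_f + β_P × MRP = 2.63% + 1.4531 × 5.64% = 10.83%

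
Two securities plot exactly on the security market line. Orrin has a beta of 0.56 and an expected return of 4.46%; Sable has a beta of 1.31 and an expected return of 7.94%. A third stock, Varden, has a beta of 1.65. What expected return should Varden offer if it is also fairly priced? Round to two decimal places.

MRP (SML slope) = (7.94% − 4.46%) / (1.31 − 0.56) = 3.48% / 0.75 = 4.6400%
R_f (intercept) = 4.46% − 0.56 × 4.6400% = 1.8616%
E(R_Varden) = R_f + β × MRP = 1.8616% + 1.65 × 4.6400% = 9.52%

9.52%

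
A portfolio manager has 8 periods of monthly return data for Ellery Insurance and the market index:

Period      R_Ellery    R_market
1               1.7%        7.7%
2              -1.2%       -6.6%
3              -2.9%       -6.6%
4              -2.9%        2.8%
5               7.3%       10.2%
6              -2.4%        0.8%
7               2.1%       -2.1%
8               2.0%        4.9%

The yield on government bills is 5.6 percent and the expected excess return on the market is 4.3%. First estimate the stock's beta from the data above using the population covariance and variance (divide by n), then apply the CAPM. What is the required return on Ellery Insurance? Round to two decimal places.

Mean R_i = (1.7 − 1.2 − 2.9 − 2.9 + 7.3 − 2.4 + 2.1 + 2.0) / 8 = 0.4625%
Mean R_m = (7.7 − 6.6 − 6.6 + 2.8 + 10.2 + 0.8 − 2.1 + 4.9) / 8 = 1.3875%
Σ(R_i − R̄_i)(R_m − R̄_m) = 104.8263  ⇒  Cov = 104.8263 / 8 = 13.1033
Σ(R_m − R̄_m)² = 271.9488  ⇒  Var(R_m) = 271.9488 / 8 = 33.9936
β = Cov / Var(R_m) = 13.1033 / 33.9936 = 0.3855
E(R) = R_f + β × MRP = 5.6% + 0.3855 × 4.3% = 7.26%

7.26%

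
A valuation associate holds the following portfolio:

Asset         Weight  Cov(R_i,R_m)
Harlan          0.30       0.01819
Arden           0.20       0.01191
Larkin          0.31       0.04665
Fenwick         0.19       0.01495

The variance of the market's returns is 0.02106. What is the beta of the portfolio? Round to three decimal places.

1.194

β_Harlan = 0.01819 / 0.02106 = 0.8637
β_Arden = 0.01191 / 0.02106 = 0.5655
β_Larkin = 0.04665 / 0.02106 = 2.2151
β_Fenwick = 0.01495 / 0.02106 = 0.7099
β_P = Σ w_i β_i = 0.30×0.8637 + 0.20×0.5655 + 0.31×2.2151 + 0.19×0.7099 = 1.1938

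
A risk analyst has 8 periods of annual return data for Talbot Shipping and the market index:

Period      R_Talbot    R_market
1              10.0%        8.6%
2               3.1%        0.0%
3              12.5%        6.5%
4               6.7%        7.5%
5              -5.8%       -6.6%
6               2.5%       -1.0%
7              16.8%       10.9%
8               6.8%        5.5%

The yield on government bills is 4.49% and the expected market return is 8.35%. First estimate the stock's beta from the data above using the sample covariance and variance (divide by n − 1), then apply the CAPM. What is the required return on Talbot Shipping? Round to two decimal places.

8.74%

Mean R_i = (10.0 + 3.1 + 12.5 + 6.7 − 5.8 + 2.5 + 16.8 + 6.8) / 8 = 6.5750%
Mean R_m = (8.6 + 0.0 + 6.5 + 7.5 − 6.6 − 1.0 + 10.9 + 5.5) / 8 = 3.9250%
Σ(R_i − R̄_i)(R_m − R̄_m) = 267.3450  ⇒  Cov = 267.3450 / 7 = 38.1921
Σ(R_m − R̄_m)² = 242.8350  ⇒  Var(R_m) = 242.8350 / 7 = 34.6907
β = Cov / Var(R_m) = 38.1921 / 34.6907 = 1.1009
MRP = 8.35% − 4.49% = 3.86%
E(R) = R_f + β × MRP = 4.49% + 1.1009 × 3.86% = 8.74%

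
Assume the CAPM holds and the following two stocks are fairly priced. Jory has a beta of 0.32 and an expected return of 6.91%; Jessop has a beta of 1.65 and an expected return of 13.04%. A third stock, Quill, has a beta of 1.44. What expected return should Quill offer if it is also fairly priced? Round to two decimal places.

MRP (SML slope) = (13.04% − 6.91%) / (1.65 − 0.32) = 6.13% / 1.33 = 4.6090%
R_f (intercept) = 6.91% − 0.32 × 4.6090% = 5.4351%
E(R_Quill) = R_f + β × MRP = 5.4351% + 1.44 × 4.6090% = 12.07%

12.07%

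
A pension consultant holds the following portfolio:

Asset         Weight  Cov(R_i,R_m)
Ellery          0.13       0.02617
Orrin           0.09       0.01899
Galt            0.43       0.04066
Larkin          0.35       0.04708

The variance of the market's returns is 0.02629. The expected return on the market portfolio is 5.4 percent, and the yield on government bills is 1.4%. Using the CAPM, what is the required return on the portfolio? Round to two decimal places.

7.34%

β_Ellery = 0.02617 / 0.02629 = 0.9954
β_Orrin = 0.01899 / 0.02629 = 0.7223
β_Galt = 0.04066 / 0.02629 = 1.5466
β_Larkin = 0.04708 / 0.02629 = 1.7908
β_P = Σ w_i β_i = 0.13×0.9954 + 0.09×0.7223 + 0.43×1.5466 + 0.35×1.7908 = 1.4862
MRP = 5.4% − 1.4% = 4.00%
E(R_P) = R_f + β_P × MRP = 1.4% + 1.4862 × 4.0% = 7.34%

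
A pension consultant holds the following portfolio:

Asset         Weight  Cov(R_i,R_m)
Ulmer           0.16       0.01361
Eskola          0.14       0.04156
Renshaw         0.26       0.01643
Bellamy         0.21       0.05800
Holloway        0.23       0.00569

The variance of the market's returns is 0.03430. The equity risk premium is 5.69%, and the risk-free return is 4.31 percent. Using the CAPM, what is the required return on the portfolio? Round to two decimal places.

β_Ulmer = 0.01361 / 0.03430 = 0.3968
β_Eskola = 0.04156 / 0.03430 = 1.2117
β_Renshaw = 0.01643 / 0.03430 = 0.4790
β_Bellamy = 0.05800 / 0.03430 = 1.6910
β_Holloway = 0.00569 / 0.03430 = 0.1659
β_P = Σ w_i β_i = 0.16×0.3968 + 0.14×1.2117 + 0.26×0.4790 + 0.21×1.6910 + 0.23×0.1659 = 0.7509
E(R_P) = R_f + β_P × MRP = 4.31% + 0.7509 × 5.69% = 8.58%

8.58%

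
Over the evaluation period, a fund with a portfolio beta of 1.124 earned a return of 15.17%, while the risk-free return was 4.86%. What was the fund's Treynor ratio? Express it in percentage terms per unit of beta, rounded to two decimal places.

9.17%

Treynor = (R_P − R_f) / β_P = (15.17% − 4.86%) / 1.1240 = 10.31% / 1.1240 = 9.17%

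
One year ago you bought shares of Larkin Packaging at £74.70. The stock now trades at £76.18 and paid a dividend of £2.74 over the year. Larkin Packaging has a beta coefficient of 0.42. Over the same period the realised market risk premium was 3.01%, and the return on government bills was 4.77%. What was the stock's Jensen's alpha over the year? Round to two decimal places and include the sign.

-0.38%

Realised HPR = (P1 + D1 − P0) / P0 = (76.18 + 2.74 − 74.70) / 74.70 = 4.22 / 74.70 = 5.6493%
CAPM required = R_f + β·MRP = 4.77% + 0.42 × 3.01% = 6.0342%
α = realised − required = 5.6493% − 6.0342% = -0.38%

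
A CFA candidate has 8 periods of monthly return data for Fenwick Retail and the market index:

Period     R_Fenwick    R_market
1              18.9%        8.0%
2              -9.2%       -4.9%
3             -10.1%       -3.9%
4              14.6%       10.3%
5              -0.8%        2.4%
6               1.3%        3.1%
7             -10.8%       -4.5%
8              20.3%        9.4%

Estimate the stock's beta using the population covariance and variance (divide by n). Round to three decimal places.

1.999

Mean R_i = (18.9 − 9.2 − 10.1 + 14.6 − 0.8 + 1.3 − 10.8 + 20.3) / 8 = 3.0250%
Mean R_m = (8.0 − 4.9 − 3.9 + 10.3 + 2.4 + 3.1 − 4.5 + 9.4) / 8 = 2.4875%
Σ(R_i − R̄_i)(R_m − R̄_m) = 567.3825  ⇒  Cov = 567.3825 / 8 = 70.9228
Σ(R_m − R̄_m)² = 283.7888  ⇒  Var(R_m) = 283.7888 / 8 = 35.4736
β = Cov / Var(R_m) = 70.9228 / 35.4736 = 1.9993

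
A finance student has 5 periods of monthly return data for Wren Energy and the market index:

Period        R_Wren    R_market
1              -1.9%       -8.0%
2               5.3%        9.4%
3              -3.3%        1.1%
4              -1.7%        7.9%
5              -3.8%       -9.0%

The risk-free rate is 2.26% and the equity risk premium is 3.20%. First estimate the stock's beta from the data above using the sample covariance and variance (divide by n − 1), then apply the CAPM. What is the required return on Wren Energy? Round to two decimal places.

3.16%

Mean R_i = (-1.9 + 5.3 − 3.3 − 1.7 − 3.8) / 5 = -1.0800%
Mean R_m = (-8.0 + 9.4 + 1.1 + 7.9 − 9.0) / 5 = 0.2800%
Σ(R_i − R̄_i)(R_m − R̄_m) = 83.6720  ⇒  Cov = 83.6720 / 4 = 20.9180
Σ(R_m − R̄_m)² = 296.5880  ⇒  Var(R_m) = 296.5880 / 4 = 74.1470
β = Cov / Var(R_m) = 20.9180 / 74.1470 = 0.2821
E(R) = R_f + β × MRP = 2.26% + 0.2821 × 3.20% = 3.16%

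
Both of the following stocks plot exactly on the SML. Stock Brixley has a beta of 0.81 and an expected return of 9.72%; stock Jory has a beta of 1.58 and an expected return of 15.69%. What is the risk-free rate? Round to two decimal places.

3.44%

Both satisfy E(R) = R_f + β·MRP, so the slope of the SML is
MRP = (15.69% − 9.72%) / (1.58 − 0.81) = 5.97% / 0.77 = 7.7532%
R_f = E(R_Brixley) − β_Brixley·MRP = 9.72% − 0.81 × 7.7532% = 3.4399%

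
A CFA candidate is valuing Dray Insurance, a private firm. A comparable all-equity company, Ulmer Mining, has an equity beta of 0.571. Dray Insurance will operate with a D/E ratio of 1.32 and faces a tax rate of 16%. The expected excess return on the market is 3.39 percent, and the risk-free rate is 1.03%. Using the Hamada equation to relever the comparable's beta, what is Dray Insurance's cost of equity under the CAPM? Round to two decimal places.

β_L = β_U × [1 + (1 − t)(D/E)] = 0.571 × [1 + (1 − 0.16) × 1.32]
    = 0.571 × [1 + 0.84 × 1.32] = 0.571 × 2.1088 = 1.2041
E(R) = R_f + β_L × MRP = 1.03% + 1.2041 × 3.39% = 5.11%

5.11%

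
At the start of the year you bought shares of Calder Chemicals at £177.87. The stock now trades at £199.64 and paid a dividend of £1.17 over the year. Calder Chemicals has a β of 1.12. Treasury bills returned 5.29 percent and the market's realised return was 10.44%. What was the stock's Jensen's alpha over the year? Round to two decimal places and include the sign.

Realised HPR = (P1 + D1 − P0) / P0 = (199.64 + 1.17 − 177.87) / 177.87 = 22.94 / 177.87 = 12.8971%
MRP = 10.44% − 5.29% = 5.15%
CAPM required = R_f + β·MRP = 5.29% + 1.12 × 5.15% = 11.0580%
α = realised − required = 12.8971% − 11.0580% = +1.84%

+1.84%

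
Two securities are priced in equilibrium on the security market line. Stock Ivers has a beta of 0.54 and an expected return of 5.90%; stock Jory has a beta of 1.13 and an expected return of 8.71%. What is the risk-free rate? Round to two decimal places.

3.33%

Both satisfy E(R) = R_f + β·MRP, so the slope of the SML is
MRP = (8.71% − 5.90%) / (1.13 − 0.54) = 2.81% / 0.59 = 4.7627%
R_f = E(R_Ivers) − β_Ivers·MRP = 5.90% − 0.54 × 4.7627% = 3.3281%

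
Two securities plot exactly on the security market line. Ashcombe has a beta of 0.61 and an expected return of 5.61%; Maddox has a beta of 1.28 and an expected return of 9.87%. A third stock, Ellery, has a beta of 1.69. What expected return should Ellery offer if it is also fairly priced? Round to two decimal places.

MRP (SML slope) = (9.87% − 5.61%) / (1.28 − 0.61) = 4.26% / 0.67 = 6.3582%
R_f (intercept) = 5.61% − 0.61 × 6.3582% = 1.7315%
E(R_Ellery) = R_f + β × MRP = 1.7315% + 1.69 × 6.3582% = 12.48%

12.48%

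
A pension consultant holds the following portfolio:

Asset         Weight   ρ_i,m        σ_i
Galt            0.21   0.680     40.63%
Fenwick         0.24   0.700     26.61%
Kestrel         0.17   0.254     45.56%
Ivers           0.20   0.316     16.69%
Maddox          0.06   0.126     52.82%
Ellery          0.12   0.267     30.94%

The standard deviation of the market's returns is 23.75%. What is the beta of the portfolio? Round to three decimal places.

0.618

β_Galt = 0.680 × 40.63% / 23.75% = 1.1633
β_Fenwick = 0.700 × 26.61% / 23.75% = 0.7843
β_Kestrel = 0.254 × 45.56% / 23.75% = 0.4873
β_Ivers = 0.316 × 16.69% / 23.75% = 0.2221
β_Maddox = 0.126 × 52.82% / 23.75% = 0.2802
β_Ellery = 0.267 × 30.94% / 23.75% = 0.3478
β_P = Σ w_i β_i = 0.21×1.1633 + 0.24×0.7843 + 0.17×0.4873 + 0.20×0.2221 + 0.06×0.2802 + 0.12×0.3478 = 0.6183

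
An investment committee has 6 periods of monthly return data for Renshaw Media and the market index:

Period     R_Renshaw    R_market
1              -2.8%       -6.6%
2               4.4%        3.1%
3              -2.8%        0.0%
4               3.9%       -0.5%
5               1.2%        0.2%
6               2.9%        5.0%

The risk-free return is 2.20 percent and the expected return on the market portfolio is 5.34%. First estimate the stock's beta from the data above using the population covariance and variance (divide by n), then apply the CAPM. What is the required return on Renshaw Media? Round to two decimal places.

Mean R_i = (-2.8 + 4.4 − 2.8 + 3.9 + 1.2 + 2.9) / 6 = 1.1333%
Mean R_m = (-6.6 + 3.1 + 0.0 − 0.5 + 0.2 + 5.0) / 6 = 0.2000%
Σ(R_i − R̄_i)(R_m − R̄_m) = 43.5500  ⇒  Cov = 43.5500 / 6 = 7.2583
Σ(R_m − R̄_m)² = 78.2200  ⇒  Var(R_m) = 78.2200 / 6 = 13.0367
β = Cov / Var(R_m) = 7.2583 / 13.0367 = 0.5568
MRP = 5.34% − 2.20% = 3.14%
E(R) = R_f + β × MRP = 2.20% + 0.5568 × 3.14% = 3.95%

3.95%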